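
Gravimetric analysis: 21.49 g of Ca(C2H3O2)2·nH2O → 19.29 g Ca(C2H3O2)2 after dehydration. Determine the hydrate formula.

Ca(C2H3O2)2·H2O

Mass of water lost = 21.49 − 19.29 = 2.2 g → 2.2 / 18.02 = 0.1221 mol H2O
Molar mass of Ca(C2H3O2)2 = 158.17 g/mol → mol Ca(C2H3O2)2 = 19.29 / 158.17 = 0.122
n = 0.1221 / 0.122 = 1.00 ≈ 1 → Ca(C2H3O2)2·H2O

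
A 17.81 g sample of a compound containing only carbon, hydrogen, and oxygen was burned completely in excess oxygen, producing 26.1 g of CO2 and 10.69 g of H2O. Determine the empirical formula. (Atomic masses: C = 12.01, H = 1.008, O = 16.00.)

mol C = 26.1 / 44.01 = 0.5930; mass C = 0.5930 × 12.01 = 7.122 g
mol H = 2 × (10.69 / 18.02) = 1.186; mass H = 1.186 × 1.008 = 1.196 g
mass O = 17.81 − (8.318) = 9.492 g → mol O = 0.5932
Divide by the smallest (0.593 mol C): C 1.000, H 2.001, O 1.000
≈ 1:2:1 → CH2O

CH2O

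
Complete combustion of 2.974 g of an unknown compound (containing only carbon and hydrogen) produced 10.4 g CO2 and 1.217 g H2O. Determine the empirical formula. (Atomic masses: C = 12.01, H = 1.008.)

mol C = 10.4 / 44.01 = 0.2363; mass C = 0.2363 × 12.01 = 2.838 g
mol H = 2 × (1.217 / 18.02) = 0.1351; mass H = 0.1351 × 1.008 = 0.1362 g
Smallest is H at 0.1351 mol; normalising gives C 1.750, H 1.000
Multiply by 4: C 7.00, H 4.00 → C7H4

C7H4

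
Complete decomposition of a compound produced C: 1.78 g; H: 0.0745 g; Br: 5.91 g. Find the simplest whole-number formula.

C2HBr

C: 1.78 g ÷ 12.01 g/mol = 0.1482 mol
H: 0.0745 g ÷ 1.008 g/mol = 0.07391 mol
Br: 5.91 g ÷ 79.90 g/mol = 0.07397 mol
Ratios (÷ 0.07391): C 2.005, H 1.000, Br 1.001
→ C2HBr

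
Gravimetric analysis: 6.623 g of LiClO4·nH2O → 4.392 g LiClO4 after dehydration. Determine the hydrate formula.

LiClO4·3H2O

Mass of water lost = 6.623 − 4.392 = 2.231 g → 2.231 / 18.02 = 0.1238 mol H2O
Molar mass of LiClO4 = 106.39 g/mol → mol LiClO4 = 4.392 / 106.39 = 0.04128
n = 0.1238 / 0.04128 = 3.00 ≈ 3 → LiClO4·3H2O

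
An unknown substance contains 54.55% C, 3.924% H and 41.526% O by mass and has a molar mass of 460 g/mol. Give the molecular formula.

Assume 100 g: 54.55 g C, 3.924 g H, 41.526 g O.
n(C) = 54.55/12.01 = 4.542, n(H) = 3.924/1.008 = 3.893, n(O) = 41.526/16.00 = 2.595
Smallest is O at 2.595 mol; normalising gives C 1.750, H 1.500, O 1.000
Multiply by 4: C 7.00, H 6.00, O 4.00 → C7H6O4
Empirical-formula mass = 154.12 g/mol
n = 460 / 154.12 = 2.98 ≈ 3
Molecular formula = (C7H6O4)×3 = C21H18O12

C21H18O12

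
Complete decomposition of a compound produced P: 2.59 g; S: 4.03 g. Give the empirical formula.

P2S3

Moles — P: 2.59 / 30.97 = 0.08363 mol; S: 4.03 / 32.07 = 0.1257 mol
Smallest is P at 0.08363 mol; normalising gives P 1.000, S 1.503
Scaling by 2: P 2.00, S 3.01 → P2S3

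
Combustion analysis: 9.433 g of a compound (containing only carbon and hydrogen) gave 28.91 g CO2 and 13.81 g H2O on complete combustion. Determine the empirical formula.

mol C = 28.91 / 44.01 = 0.6569; mass C = 0.6569 × 12.01 = 7.889 g
mol H = 2 × (13.81 / 18.02) = 1.533; mass H = 1.533 × 1.008 = 1.545 g
Divide by the smallest (0.6569 mol C): C 1.000, H 2.333
Multiply by 3: C 3.00, H 7.00 → C3H7

C3H7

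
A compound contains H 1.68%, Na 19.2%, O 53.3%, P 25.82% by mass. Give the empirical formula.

H2NaO4P

Assume 100 g: 1.68 g H, 19.2 g Na, 53.3 g O, 25.82 g P.
H: 1.68 g ÷ 1.008 g/mol = 1.667 mol
Na: 19.2 g ÷ 22.99 g/mol = 0.8351 mol
O: 53.3 g ÷ 16.00 g/mol = 3.331 mol
P: 25.82 g ÷ 30.97 g/mol = 0.8337 mol
Divide by the smallest (0.8337 mol P): H 1.999, Na 1.002, O 3.996, P 1.000
→ H2NaO4P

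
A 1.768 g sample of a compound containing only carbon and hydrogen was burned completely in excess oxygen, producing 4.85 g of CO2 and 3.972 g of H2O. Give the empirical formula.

CH4

mol C = 4.85 / 44.01 = 0.1102; mass C = 0.1102 × 12.01 = 1.324 g
mol H = 2 × (3.972 / 18.02) = 0.4408; mass H = 0.4408 × 1.008 = 0.4444 g
Ratios (÷ 0.1102): C 1.000, H 4.000
≈ 1:4 → CH4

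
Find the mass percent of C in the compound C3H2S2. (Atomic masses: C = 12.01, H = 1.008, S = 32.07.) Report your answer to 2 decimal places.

35.26%

Molar mass = 3(12.01) + 2(1.008) + 2(32.07) = 102.186 g/mol
Mass of C per mole = 3 × 12.01 = 36.030 g
% C = 36.030 / 102.186 × 100 = 35.26%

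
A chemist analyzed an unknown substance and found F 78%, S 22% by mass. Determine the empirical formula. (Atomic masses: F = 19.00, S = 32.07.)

Assume 100 g: 78 g F, 22 g S.
n(F) = 78/19.00 = 4.105, n(S) = 22/32.07 = 0.686
Ratios (÷ 0.686): F 5.984, S 1.000
≈ 6:1 → F6S

F6S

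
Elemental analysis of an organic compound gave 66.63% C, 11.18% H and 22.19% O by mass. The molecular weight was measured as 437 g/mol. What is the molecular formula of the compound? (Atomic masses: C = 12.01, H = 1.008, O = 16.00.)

Assume 100 g: 66.63 g C, 11.18 g H, 22.19 g O.
n(C) = 66.63/12.01 = 5.548, n(H) = 11.18/1.008 = 11.09, n(O) = 22.19/16.00 = 1.387
Smallest is O at 1.387 mol; normalising gives C 4.000, H 7.997, O 1.000
≈ 4:8:1 → C4H8O
Empirical-formula mass = 72.10 g/mol
n = 437 / 72.10 = 6.06 ≈ 6
Molecular formula = (C4H8O)×6 = C24H48O6

C24H48O6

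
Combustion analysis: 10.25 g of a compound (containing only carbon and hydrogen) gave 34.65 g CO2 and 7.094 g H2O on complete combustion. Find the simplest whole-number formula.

mol C = 34.65 / 44.01 = 0.7873; mass C = 0.7873 × 12.01 = 9.456 g
mol H = 2 × (7.094 / 18.02) = 0.7873; mass H = 0.7873 × 1.008 = 0.7936 g
Smallest is C at 0.7873 mol; normalising gives C 1.000, H 1.000
≈ 1:1 → CH

CH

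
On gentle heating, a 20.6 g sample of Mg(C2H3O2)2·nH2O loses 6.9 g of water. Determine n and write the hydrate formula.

Mass of anhydrous Mg(C2H3O2)2 = 20.6 − 6.9 = 13.7 g
mol H2O = 6.9 / 18.02 = 0.3829
Molar mass of Mg(C2H3O2)2 = 142.40 g/mol → mol Mg(C2H3O2)2 = 13.7 / 142.40 = 0.09621
n = 0.3829 / 0.09621 = 3.98 ≈ 4 → Mg(C2H3O2)2·4H2O

Mg(C2H3O2)2·4H2O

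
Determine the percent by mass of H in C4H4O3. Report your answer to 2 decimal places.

Molar mass = 4(12.01) + 4(1.008) + 3(16.00) = 100.072 g/mol
Mass of H per mole = 4 × 1.008 = 4.032 g
% H = 4.032 / 100.072 × 100 = 4.03%

4.03%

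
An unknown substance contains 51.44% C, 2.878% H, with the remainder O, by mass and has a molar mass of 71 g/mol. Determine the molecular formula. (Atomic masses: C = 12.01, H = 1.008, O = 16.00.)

Assume 100 g: 51.44 g C, 2.878 g H, 45.682 g O.
C: 51.44 g ÷ 12.01 g/mol = 4.283 mol
H: 2.878 g ÷ 1.008 g/mol = 2.855 mol
O: 45.682 g ÷ 16.00 g/mol = 2.855 mol
Smallest is O at 2.855 mol; normalising gives C 1.500, H 1.000, O 1.000
Scaling by 2: C 3.00, H 2.00, O 2.00 → C3H2O2
Empirical-formula mass = 70.05 g/mol
n = 71 / 70.05 = 1.01 ≈ 1
Molecular formula = empirical formula = C3H2O2

C3H2O2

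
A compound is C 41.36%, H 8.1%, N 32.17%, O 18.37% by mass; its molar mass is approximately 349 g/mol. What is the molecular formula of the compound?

Assume 100 g: 41.36 g C, 8.1 g H, 32.17 g N, 18.37 g O.
n(C) = 41.36/12.01 = 3.444, n(H) = 8.1/1.008 = 8.036, n(N) = 32.17/14.01 = 2.296, n(O) = 18.37/16.00 = 1.148
Divide by the smallest (1.148 mol O): C 2.999, H 6.999, N 2.000, O 1.000
→ C3H7N2O
Empirical-formula mass = 87.11 g/mol
n = 349 / 87.11 = 4.01 ≈ 4
Molecular formula = (C3H7N2O)×4 = C12H28N8O4

C12H28N8O4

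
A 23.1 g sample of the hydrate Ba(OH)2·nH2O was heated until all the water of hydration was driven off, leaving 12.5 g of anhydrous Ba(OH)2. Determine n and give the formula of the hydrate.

Mass of water lost = 23.1 − 12.5 = 10.6 g → 10.6 / 18.02 = 0.5882 mol H2O
Molar mass of Ba(OH)2 = 171.35 g/mol → mol Ba(OH)2 = 12.5 / 171.35 = 0.07295
n = 0.5882 / 0.07295 = 8.06 ≈ 8 → Ba(OH)2·8H2O

Ba(OH)2·8H2O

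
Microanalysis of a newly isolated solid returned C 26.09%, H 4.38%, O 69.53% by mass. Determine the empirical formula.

Assume 100 g: 26.09 g C, 4.38 g H, 69.53 g O.
Moles — C: 26.09 / 12.01 = 2.172 mol; H: 4.38 / 1.008 = 4.345 mol; O: 69.53 / 16.00 = 4.346 mol
Divide by the smallest (2.172 mol C): C 1.000, H 2.000, O 2.000
≈ 1:2:2 → CH2O2

CH2O2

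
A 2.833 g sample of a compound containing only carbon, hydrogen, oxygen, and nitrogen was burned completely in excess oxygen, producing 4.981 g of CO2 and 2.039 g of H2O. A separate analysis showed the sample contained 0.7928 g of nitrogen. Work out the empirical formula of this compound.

C4H8N2O

mol C = 4.981 / 44.01 = 0.1132; mass C = 0.1132 × 12.01 = 1.359 g
mol H = 2 × (2.039 / 18.02) = 0.2263; mass H = 0.2263 × 1.008 = 0.2281 g
mol N = 0.7928 / 14.01 = 0.05659
mass O = 2.833 − (2.380) = 0.4528 g → mol O = 0.02830
Divide by the smallest (0.0283 mol O): C 3.999, H 7.996, N 2.000, O 1.000
→ C4H8N2O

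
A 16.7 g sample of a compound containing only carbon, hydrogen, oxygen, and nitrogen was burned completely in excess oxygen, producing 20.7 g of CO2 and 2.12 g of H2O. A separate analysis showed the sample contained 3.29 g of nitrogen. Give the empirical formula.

C2HNO2

mol C = 20.7 / 44.01 = 0.4703; mass C = 0.4703 × 12.01 = 5.649 g
mol H = 2 × (2.12 / 18.02) = 0.2353; mass H = 0.2353 × 1.008 = 0.2372 g
mol N = 3.29 / 14.01 = 0.2348
mass O = 16.7 − (9.176) = 7.524 g → mol O = 0.4702
Ratios (÷ 0.2348): C 2.003, H 1.002, N 1.000, O 2.002
≈ 2:1:1:2 → C2HNO2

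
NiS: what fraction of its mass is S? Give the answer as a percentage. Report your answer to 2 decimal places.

35.33%

Molar mass = 1(58.69) + 1(32.07) = 90.760 g/mol
Mass of S per mole = 1 × 32.07 = 32.070 g
% S = 32.070 / 90.760 × 100 = 35.33%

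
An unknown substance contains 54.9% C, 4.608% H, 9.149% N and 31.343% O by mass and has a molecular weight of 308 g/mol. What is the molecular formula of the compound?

Assume 100 g: 54.9 g C, 4.608 g H, 9.149 g N, 31.343 g O.
n(C) = 54.9/12.01 = 4.571, n(H) = 4.608/1.008 = 4.571, n(N) = 9.149/14.01 = 0.653, n(O) = 31.343/16.00 = 1.959
Ratios (÷ 0.653): C 7.000, H 7.000, N 1.000, O 3.000
Ratio ≈ 7:7:1:3, so the empirical formula is C7H7NO3
Empirical-formula mass = 153.14 g/mol
n = 308 / 153.14 = 2.01 ≈ 2
Molecular formula = (C7H7NO3)×2 = C14H14N2O6

C14H14N2O6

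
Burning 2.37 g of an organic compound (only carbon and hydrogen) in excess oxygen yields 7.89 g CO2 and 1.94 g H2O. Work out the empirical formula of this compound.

mol C = 7.89 / 44.01 = 0.1793; mass C = 0.1793 × 12.01 = 2.153 g
mol H = 2 × (1.94 / 18.02) = 0.2153; mass H = 0.2153 × 1.008 = 0.2170 g
Smallest is C at 0.1793 mol; normalising gives C 1.000, H 1.201
Scaling by 5: C 5.00, H 6.01 → C5H6

C5H6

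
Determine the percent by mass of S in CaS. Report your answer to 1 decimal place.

Molar mass = 1(40.08) + 1(32.07) = 72.150 g/mol
Mass of S per mole = 1 × 32.07 = 32.070 g
% S = 32.070 / 72.150 × 100 = 44.4%

44.4%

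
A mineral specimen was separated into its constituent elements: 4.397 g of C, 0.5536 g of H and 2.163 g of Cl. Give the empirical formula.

C6H9Cl

C: 4.397 g ÷ 12.01 g/mol = 0.3661 mol
H: 0.5536 g ÷ 1.008 g/mol = 0.5492 mol
Cl: 2.163 g ÷ 35.45 g/mol = 0.06102 mol
Ratios (÷ 0.06102): C 6.000, H 9.001, Cl 1.000
→ C6H9Cl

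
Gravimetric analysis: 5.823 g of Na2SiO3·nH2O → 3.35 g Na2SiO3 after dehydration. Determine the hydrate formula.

Na2SiO3·5H2O

Mass of water lost = 5.823 − 3.35 = 2.473 g → 2.473 / 18.02 = 0.1372 mol H2O
Molar mass of Na2SiO3 = 122.07 g/mol → mol Na2SiO3 = 3.35 / 122.07 = 0.02744
n = 0.1372 / 0.02744 = 5.00 ≈ 5 → Na2SiO3·5H2O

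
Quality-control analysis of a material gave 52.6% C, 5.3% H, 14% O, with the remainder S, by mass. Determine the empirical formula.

C5H6OS

Assume 100 g: 52.6 g C, 5.3 g H, 14 g O, 28.1 g S.
C: 52.6 g ÷ 12.01 g/mol = 4.38 mol
H: 5.3 g ÷ 1.008 g/mol = 5.258 mol
O: 14 g ÷ 16.00 g/mol = 0.875 mol
S: 28.1 g ÷ 32.07 g/mol = 0.8762 mol
Smallest is O at 0.875 mol; normalising gives C 5.005, H 6.009, O 1.000, S 1.001
≈ 5:6:1:1 → C5H6OS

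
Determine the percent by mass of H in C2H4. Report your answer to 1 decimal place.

14.4%

Molar mass = 2(12.01) + 4(1.008) = 28.052 g/mol
Mass of H per mole = 4 × 1.008 = 4.032 g
% H = 4.032 / 28.052 × 100 = 14.4%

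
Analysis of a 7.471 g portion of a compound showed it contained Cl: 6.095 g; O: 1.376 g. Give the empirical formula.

Cl2O

n(Cl) = 6.095/35.45 = 0.1719, n(O) = 1.376/16.00 = 0.086
Smallest is O at 0.086 mol; normalising gives Cl 1.999, O 1.000
→ Cl2O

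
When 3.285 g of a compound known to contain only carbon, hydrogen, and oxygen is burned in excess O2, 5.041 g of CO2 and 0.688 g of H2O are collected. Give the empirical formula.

C3H2O3

mol C = 5.041 / 44.01 = 0.1145; mass C = 0.1145 × 12.01 = 1.376 g
mol H = 2 × (0.688 / 18.02) = 0.07636; mass H = 0.07636 × 1.008 = 0.07697 g
mass O = 3.285 − (1.453) = 1.832 g → mol O = 0.1145
Divide by the smallest (0.07636 mol H): C 1.500, H 1.000, O 1.500
×2: C 3.00, H 2.00, O 3.00 → C3H2O3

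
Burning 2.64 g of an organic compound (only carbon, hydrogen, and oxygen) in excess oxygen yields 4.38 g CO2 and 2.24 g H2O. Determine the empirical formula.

mol C = 4.38 / 44.01 = 0.09952; mass C = 0.09952 × 12.01 = 1.195 g
mol H = 2 × (2.24 / 18.02) = 0.2486; mass H = 0.2486 × 1.008 = 0.2506 g
mass O = 2.64 − (1.446) = 1.194 g → mol O = 0.07463
Smallest is O at 0.07463 mol; normalising gives C 1.333, H 3.331, O 1.000
Scaling by 3: C 4.00, H 9.99, O 3.00 → C4H10O3

C4H10O3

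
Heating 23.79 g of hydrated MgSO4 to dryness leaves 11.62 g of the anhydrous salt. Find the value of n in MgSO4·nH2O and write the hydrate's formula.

Mass of water lost = 23.79 − 11.62 = 12.17 g → 12.17 / 18.02 = 0.6754 mol H2O
Molar mass of MgSO4 = 120.38 g/mol → mol MgSO4 = 11.62 / 120.38 = 0.09653
n = 0.6754 / 0.09653 = 7.00 ≈ 7 → MgSO4·7H2O

MgSO4·7H2O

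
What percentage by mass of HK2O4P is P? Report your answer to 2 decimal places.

17.78%

Molar mass = 1(1.008) + 2(39.10) + 4(16.00) + 1(30.97) = 174.178 g/mol
Mass of P per mole = 1 × 30.97 = 30.970 g
% P = 30.970 / 174.178 × 100 = 17.78%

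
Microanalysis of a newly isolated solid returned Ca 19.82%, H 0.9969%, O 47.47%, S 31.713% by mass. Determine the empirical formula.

CaH2O6S2

Assume 100 g: 19.82 g Ca, 0.9969 g H, 47.47 g O, 31.713 g S.
n(Ca) = 19.82/40.08 = 0.4945, n(H) = 0.9969/1.008 = 0.989, n(O) = 47.47/16.00 = 2.967, n(S) = 31.713/32.07 = 0.9889
Smallest is Ca at 0.4945 mol; normalising gives Ca 1.000, H 2.000, O 6.000, S 2.000
→ CaH2O6S2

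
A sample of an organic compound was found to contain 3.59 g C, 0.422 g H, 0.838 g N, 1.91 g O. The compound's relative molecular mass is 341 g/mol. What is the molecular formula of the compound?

C15H21N3O6

Moles — C: 3.59 / 12.01 = 0.2989 mol; H: 0.422 / 1.008 = 0.4187 mol; N: 0.838 / 14.01 = 0.05981 mol; O: 1.91 / 16.00 = 0.1194 mol
Ratios (÷ 0.05981): C 4.997, H 6.999, N 1.000, O 1.996
≈ 5:7:1:2 → C5H7NO2
Empirical-formula mass = 113.12 g/mol
n = 341 / 113.12 = 3.01 ≈ 3
Molecular formula = (C5H7NO2)×3 = C15H21N3O6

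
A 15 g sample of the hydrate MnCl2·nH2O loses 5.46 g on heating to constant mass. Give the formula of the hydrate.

MnCl2·4H2O

Mass of anhydrous MnCl2 = 15 − 5.46 = 9.54 g
mol H2O = 5.46 / 18.02 = 0.303
Molar mass of MnCl2 = 125.84 g/mol → mol MnCl2 = 9.54 / 125.84 = 0.07581
n = 0.303 / 0.07581 = 4.00 ≈ 4 → MnCl2·4H2O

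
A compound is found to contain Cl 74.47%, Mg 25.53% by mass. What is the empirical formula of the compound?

Cl2Mg

Assume 100 g: 74.47 g Cl, 25.53 g Mg.
Cl: 74.47 g ÷ 35.45 g/mol = 2.101 mol
Mg: 25.53 g ÷ 24.31 g/mol = 1.05 mol
Smallest is Mg at 1.05 mol; normalising gives Cl 2.000, Mg 1.000
→ Cl2Mg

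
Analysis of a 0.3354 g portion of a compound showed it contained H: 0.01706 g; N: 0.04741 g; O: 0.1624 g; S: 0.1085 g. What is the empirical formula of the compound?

n(H) = 0.01706/1.008 = 0.01692, n(N) = 0.04741/14.01 = 0.003384, n(O) = 0.1624/16.00 = 0.01015, n(S) = 0.1085/32.07 = 0.003383
Divide by the smallest (0.003383 mol S): H 5.003, N 1.000, O 3.000, S 1.000
≈ 5:1:3:1 → H5NO3S

H5NO3S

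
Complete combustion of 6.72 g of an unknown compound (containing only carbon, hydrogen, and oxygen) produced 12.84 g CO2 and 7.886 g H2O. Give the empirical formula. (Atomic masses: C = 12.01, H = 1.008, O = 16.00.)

C2H6O

mol C = 12.84 / 44.01 = 0.2918; mass C = 0.2918 × 12.01 = 3.504 g
mol H = 2 × (7.886 / 18.02) = 0.8752; mass H = 0.8752 × 1.008 = 0.8823 g
mass O = 6.72 − (4.386) = 2.334 g → mol O = 0.1459
Divide by the smallest (0.1459 mol O): C 2.000, H 6.000, O 1.000
≈ 2:6:1 → C2H6O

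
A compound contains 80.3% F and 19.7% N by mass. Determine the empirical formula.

F3N

Assume 100 g: 80.3 g F, 19.7 g N.
Moles — F: 80.3 / 19.00 = 4.226 mol; N: 19.7 / 14.01 = 1.406 mol
Divide by the smallest (1.406 mol N): F 3.006, N 1.000
→ F3N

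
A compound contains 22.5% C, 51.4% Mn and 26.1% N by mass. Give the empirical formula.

Assume 100 g: 22.5 g C, 51.4 g Mn, 26.1 g N.
Moles — C: 22.5 / 12.01 = 1.873 mol; Mn: 51.4 / 54.94 = 0.9356 mol; N: 26.1 / 14.01 = 1.863 mol
Divide by the smallest (0.9356 mol Mn): C 2.002, Mn 1.000, N 1.991
Ratio ≈ 2:1:2, so the empirical formula is C2MnN2

C2MnN2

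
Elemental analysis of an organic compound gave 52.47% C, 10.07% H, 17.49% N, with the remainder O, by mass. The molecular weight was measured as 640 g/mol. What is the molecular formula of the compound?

Assume 100 g: 52.47 g C, 10.07 g H, 17.49 g N, 19.97 g O.
C: 52.47 g ÷ 12.01 g/mol = 4.369 mol
H: 10.07 g ÷ 1.008 g/mol = 9.99 mol
N: 17.49 g ÷ 14.01 g/mol = 1.248 mol
O: 19.97 g ÷ 16.00 g/mol = 1.248 mol
Divide by the smallest (1.248 mol O): C 3.500, H 8.004, N 1.000, O 1.000
Scaling by 2: C 7.00, H 16.01, N 2.00, O 2.00 → C7H16N2O2
Empirical-formula mass = 160.22 g/mol
n = 640 / 160.22 = 3.99 ≈ 4
Molecular formula = (C7H16N2O2)×4 = C28H64N8O8

C28H64N8O8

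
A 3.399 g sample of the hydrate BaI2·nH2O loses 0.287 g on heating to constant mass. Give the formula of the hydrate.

BaI2·2H2O

Mass of anhydrous BaI2 = 3.399 − 0.287 = 3.112 g
mol H2O = 0.287 / 18.02 = 0.01593
Molar mass of BaI2 = 391.13 g/mol → mol BaI2 = 3.112 / 391.13 = 0.007956
n = 0.01593 / 0.007956 = 2.00 ≈ 2 → BaI2·2H2O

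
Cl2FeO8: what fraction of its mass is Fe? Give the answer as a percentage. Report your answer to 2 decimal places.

21.92%

Molar mass = 2(35.45) + 1(55.85) + 8(16.00) = 254.750 g/mol
Mass of Fe per mole = 1 × 55.85 = 55.850 g
% Fe = 55.850 / 254.750 × 100 = 21.92%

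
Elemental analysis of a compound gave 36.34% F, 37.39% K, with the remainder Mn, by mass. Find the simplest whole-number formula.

F4K2Mn

Assume 100 g: 36.34 g F, 37.39 g K, 26.27 g Mn.
n(F) = 36.34/19.00 = 1.913, n(K) = 37.39/39.10 = 0.9563, n(Mn) = 26.27/54.94 = 0.4782
Divide by the smallest (0.4782 mol Mn): F 4.000, K 2.000, Mn 1.000
≈ 4:2:1 → F4K2Mn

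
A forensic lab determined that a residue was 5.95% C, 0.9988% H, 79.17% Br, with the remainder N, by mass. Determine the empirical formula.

Assume 100 g: 5.95 g C, 0.9988 g H, 79.17 g Br, 13.881 g N.
Moles — C: 5.95 / 12.01 = 0.4954 mol; H: 0.9988 / 1.008 = 0.9909 mol; Br: 79.17 / 79.90 = 0.9909 mol; N: 13.881 / 14.01 = 0.9908 mol
Smallest is C at 0.4954 mol; normalising gives C 1.000, H 2.000, Br 2.000, N 2.000
→ CH2Br2N2

CH2Br2N2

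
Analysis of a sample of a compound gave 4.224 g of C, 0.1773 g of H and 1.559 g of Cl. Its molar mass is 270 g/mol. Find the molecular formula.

n(C) = 4.224/12.01 = 0.3517, n(H) = 0.1773/1.008 = 0.1759, n(Cl) = 1.559/35.45 = 0.04398
Ratios (÷ 0.04398): C 7.997, H 4.000, Cl 1.000
≈ 8:4:1 → C8H4Cl
Empirical-formula mass = 135.56 g/mol
n = 270 / 135.56 = 1.99 ≈ 2
Molecular formula = (C8H4Cl)×2 = C16H8Cl2

C16H8Cl2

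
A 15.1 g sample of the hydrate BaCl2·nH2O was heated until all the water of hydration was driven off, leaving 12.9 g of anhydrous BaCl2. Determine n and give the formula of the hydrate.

Mass of water lost = 15.1 − 12.9 = 2.2 g → 2.2 / 18.02 = 0.1221 mol H2O
Molar mass of BaCl2 = 208.23 g/mol → mol BaCl2 = 12.9 / 208.23 = 0.06195
n = 0.1221 / 0.06195 = 1.97 ≈ 2 → BaCl2·2H2O

BaCl2·2H2O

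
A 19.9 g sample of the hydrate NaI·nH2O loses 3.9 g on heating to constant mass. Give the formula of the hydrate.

NaI·2H2O

Mass of anhydrous NaI = 19.9 − 3.9 = 16 g
mol H2O = 3.9 / 18.02 = 0.2164
Molar mass of NaI = 149.89 g/mol → mol NaI = 16 / 149.89 = 0.1067
n = 0.2164 / 0.1067 = 2.03 ≈ 2 → NaI·2H2O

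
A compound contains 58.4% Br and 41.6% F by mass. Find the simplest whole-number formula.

Assume 100 g: 58.4 g Br, 41.6 g F.
n(Br) = 58.4/79.90 = 0.7309, n(F) = 41.6/19.00 = 2.189
Divide by the smallest (0.7309 mol Br): Br 1.000, F 2.996
Ratio ≈ 1:3, so the empirical formula is BrF3

BrF3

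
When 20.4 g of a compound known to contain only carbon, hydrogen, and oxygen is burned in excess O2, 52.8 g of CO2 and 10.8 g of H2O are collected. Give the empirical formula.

mol C = 52.8 / 44.01 = 1.200; mass C = 1.200 × 12.01 = 14.41 g
mol H = 2 × (10.8 / 18.02) = 1.199; mass H = 1.199 × 1.008 = 1.208 g
mass O = 20.4 − (15.62) = 4.783 g → mol O = 0.2989
Divide by the smallest (0.2989 mol O): C 4.013, H 4.010, O 1.000
Ratio ≈ 4:4:1, so the empirical formula is C4H4O

C4H4O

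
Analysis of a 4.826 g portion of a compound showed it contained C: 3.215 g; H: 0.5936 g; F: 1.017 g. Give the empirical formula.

Moles — C: 3.215 / 12.01 = 0.2677 mol; H: 0.5936 / 1.008 = 0.5889 mol; F: 1.017 / 19.00 = 0.05353 mol
Ratios (÷ 0.05353): C 5.001, H 11.002, F 1.000
→ C5H11F

C5H11F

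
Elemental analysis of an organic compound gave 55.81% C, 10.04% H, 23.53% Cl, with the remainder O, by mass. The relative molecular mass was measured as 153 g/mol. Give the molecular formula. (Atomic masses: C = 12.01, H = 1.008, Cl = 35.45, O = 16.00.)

Assume 100 g: 55.81 g C, 10.04 g H, 23.53 g Cl, 10.62 g O.
n(C) = 55.81/12.01 = 4.647, n(H) = 10.04/1.008 = 9.96, n(Cl) = 23.53/35.45 = 0.6638, n(O) = 10.62/16.00 = 0.6637
Smallest is O at 0.6637 mol; normalising gives C 7.001, H 15.006, Cl 1.000, O 1.000
Ratio ≈ 7:15:1:1, so the empirical formula is C7H15ClO
Empirical-formula mass = 150.64 g/mol
n = 153 / 150.64 = 1.02 ≈ 1
Molecular formula = empirical formula = C7H15ClO

C7H15ClO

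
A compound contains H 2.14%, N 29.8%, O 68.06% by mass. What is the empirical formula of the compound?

Assume 100 g: 2.14 g H, 29.8 g N, 68.06 g O.
H: 2.14 g ÷ 1.008 g/mol = 2.123 mol
N: 29.8 g ÷ 14.01 g/mol = 2.127 mol
O: 68.06 g ÷ 16.00 g/mol = 4.254 mol
Divide by the smallest (2.123 mol H): H 1.000, N 1.002, O 2.004
→ HNO2

HNO2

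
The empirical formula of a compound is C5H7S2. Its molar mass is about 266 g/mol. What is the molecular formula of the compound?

C10H14S4

Empirical-formula mass = 131.25 g/mol
n = 266 / 131.25 = 2.03 ≈ 2
Molecular formula = (C5H7S2)2 = C10H14S4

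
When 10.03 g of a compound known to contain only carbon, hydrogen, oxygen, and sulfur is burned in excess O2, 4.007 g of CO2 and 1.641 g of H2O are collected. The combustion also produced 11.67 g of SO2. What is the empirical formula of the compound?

mol C = 4.007 / 44.01 = 0.09105; mass C = 0.09105 × 12.01 = 1.093 g
mol H = 2 × (1.641 / 18.02) = 0.1821; mass H = 0.1821 × 1.008 = 0.1836 g
mol S = 11.67 / 64.07 = 0.1821; mass S = 5.841 g
mass O = 10.03 − (7.118) = 2.912 g → mol O = 0.1820
Divide by the smallest (0.09105 mol C): C 1.000, H 2.000, O 1.999, S 2.001
≈ 1:2:2:2 → CH2O2S2

CH2O2S2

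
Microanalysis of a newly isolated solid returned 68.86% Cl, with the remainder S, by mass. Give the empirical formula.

Cl2S

Assume 100 g: 68.86 g Cl, 31.14 g S.
Cl: 68.86 g ÷ 35.45 g/mol = 1.942 mol
S: 31.14 g ÷ 32.07 g/mol = 0.971 mol
Smallest is S at 0.971 mol; normalising gives Cl 2.000, S 1.000
Ratio ≈ 2:1, so the empirical formula is Cl2S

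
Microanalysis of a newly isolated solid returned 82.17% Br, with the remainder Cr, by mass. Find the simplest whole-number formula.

Br3Cr

Assume 100 g: 82.17 g Br, 17.83 g Cr.
n(Br) = 82.17/79.90 = 1.028, n(Cr) = 17.83/52.00 = 0.3429
Smallest is Cr at 0.3429 mol; normalising gives Br 2.999, Cr 1.000
Ratio ≈ 3:1, so the empirical formula is Br3Cr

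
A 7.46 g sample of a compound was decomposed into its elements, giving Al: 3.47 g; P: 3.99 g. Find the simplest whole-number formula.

Moles — Al: 3.47 / 26.98 = 0.1286 mol; P: 3.99 / 30.97 = 0.1288 mol
Divide by the smallest (0.1286 mol Al): Al 1.000, P 1.002
Ratio ≈ 1:1, so the empirical formula is AlP

AlP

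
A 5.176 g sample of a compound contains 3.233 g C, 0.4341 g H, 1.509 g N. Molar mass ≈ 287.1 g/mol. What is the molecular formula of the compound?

C15H24N6

n(C) = 3.233/12.01 = 0.2692, n(H) = 0.4341/1.008 = 0.4307, n(N) = 1.509/14.01 = 0.1077
Smallest is N at 0.1077 mol; normalising gives C 2.499, H 3.998, N 1.000
Multiply by 2: C 5.00, H 8.00, N 2.00 → C5H8N2
Empirical-formula mass = 96.13 g/mol
n = 287.1 / 96.13 = 2.99 ≈ 3
Molecular formula = (C5H8N2)×3 = C15H24N6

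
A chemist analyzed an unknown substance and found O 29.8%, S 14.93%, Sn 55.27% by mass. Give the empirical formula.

Assume 100 g: 29.8 g O, 14.93 g S, 55.27 g Sn.
n(O) = 29.8/16.00 = 1.863, n(S) = 14.93/32.07 = 0.4655, n(Sn) = 55.27/118.71 = 0.4656
Smallest is S at 0.4655 mol; normalising gives O 4.001, S 1.000, Sn 1.000
→ O4SSn

O4SSn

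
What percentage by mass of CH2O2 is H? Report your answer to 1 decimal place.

Molar mass = 1(12.01) + 2(1.008) + 2(16.00) = 46.026 g/mol
Mass of H per mole = 2 × 1.008 = 2.016 g
% H = 2.016 / 46.026 × 100 = 4.4%

4.4%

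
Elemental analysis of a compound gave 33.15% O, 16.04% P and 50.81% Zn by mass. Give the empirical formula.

O8P2Zn3

Assume 100 g: 33.15 g O, 16.04 g P, 50.81 g Zn.
n(O) = 33.15/16.00 = 2.072, n(P) = 16.04/30.97 = 0.5179, n(Zn) = 50.81/65.38 = 0.7771
Ratios (÷ 0.5179): O 4.000, P 1.000, Zn 1.501
Scaling by 2: O 8.00, P 2.00, Zn 3.00 → O8P2Zn3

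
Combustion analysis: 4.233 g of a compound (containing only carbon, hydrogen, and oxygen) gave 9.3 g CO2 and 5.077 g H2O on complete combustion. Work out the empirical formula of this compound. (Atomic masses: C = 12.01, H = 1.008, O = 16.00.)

mol C = 9.3 / 44.01 = 0.2113; mass C = 0.2113 × 12.01 = 2.538 g
mol H = 2 × (5.077 / 18.02) = 0.5635; mass H = 0.5635 × 1.008 = 0.5680 g
mass O = 4.233 − (3.106) = 1.127 g → mol O = 0.07044
Ratios (÷ 0.07044): C 3.000, H 7.999, O 1.000
Ratio ≈ 3:8:1, so the empirical formula is C3H8O

C3H8O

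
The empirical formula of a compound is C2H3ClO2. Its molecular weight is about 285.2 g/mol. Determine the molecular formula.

C6H9Cl3O6

Empirical-formula mass = 94.49 g/mol
n = 285.2 / 94.49 = 3.02 ≈ 3
Molecular formula = (C2H3ClO2)3 = C6H9Cl3O6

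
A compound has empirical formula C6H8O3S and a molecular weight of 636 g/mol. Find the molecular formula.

Empirical-formula mass = 160.19 g/mol
n = 636 / 160.19 = 3.97 ≈ 4
Molecular formula = (C6H8O3S)4 = C24H32O12S4

C24H32O12S4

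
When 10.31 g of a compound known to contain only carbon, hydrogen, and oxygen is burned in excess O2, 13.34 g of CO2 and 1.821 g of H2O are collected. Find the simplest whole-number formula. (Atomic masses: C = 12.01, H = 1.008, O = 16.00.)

C3H2O4

mol C = 13.34 / 44.01 = 0.3031; mass C = 0.3031 × 12.01 = 3.640 g
mol H = 2 × (1.821 / 18.02) = 0.2021; mass H = 0.2021 × 1.008 = 0.2037 g
mass O = 10.31 − (3.844) = 6.466 g → mol O = 0.4041
Ratios (÷ 0.2021): C 1.500, H 1.000, O 2.000
×2: C 3.00, H 2.00, O 4.00 → C3H2O4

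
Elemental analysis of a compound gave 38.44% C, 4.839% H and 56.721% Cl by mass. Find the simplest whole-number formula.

Assume 100 g: 38.44 g C, 4.839 g H, 56.721 g Cl.
n(C) = 38.44/12.01 = 3.201, n(H) = 4.839/1.008 = 4.801, n(Cl) = 56.721/35.45 = 1.6
Ratios (÷ 1.6): C 2.000, H 3.000, Cl 1.000
≈ 2:3:1 → C2H3Cl

C2H3Cl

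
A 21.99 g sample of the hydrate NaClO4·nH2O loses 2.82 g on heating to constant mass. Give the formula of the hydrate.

NaClO4·H2O

Mass of anhydrous NaClO4 = 21.99 − 2.82 = 19.17 g
mol H2O = 2.82 / 18.02 = 0.1565
Molar mass of NaClO4 = 122.44 g/mol → mol NaClO4 = 19.17 / 122.44 = 0.1566
n = 0.1565 / 0.1566 = 1.00 ≈ 1 → NaClO4·H2O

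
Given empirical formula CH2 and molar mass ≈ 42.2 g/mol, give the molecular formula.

C3H6

Empirical-formula mass = 14.03 g/mol
n = 42.2 / 14.03 = 3.01 ≈ 3
Molecular formula = (CH2)3 = C3H6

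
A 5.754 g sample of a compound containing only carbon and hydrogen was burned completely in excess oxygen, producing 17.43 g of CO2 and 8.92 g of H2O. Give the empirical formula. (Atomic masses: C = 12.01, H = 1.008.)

C2H5

mol C = 17.43 / 44.01 = 0.3960; mass C = 0.3960 × 12.01 = 4.757 g
mol H = 2 × (8.92 / 18.02) = 0.9900; mass H = 0.9900 × 1.008 = 0.9979 g
Divide by the smallest (0.396 mol C): C 1.000, H 2.500
Multiply by 2: C 2.00, H 5.00 → C2H5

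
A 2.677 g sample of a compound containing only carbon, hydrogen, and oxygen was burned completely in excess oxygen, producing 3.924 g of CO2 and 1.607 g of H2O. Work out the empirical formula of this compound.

mol C = 3.924 / 44.01 = 0.08916; mass C = 0.08916 × 12.01 = 1.071 g
mol H = 2 × (1.607 / 18.02) = 0.1784; mass H = 0.1784 × 1.008 = 0.1798 g
mass O = 2.677 − (1.251) = 1.426 g → mol O = 0.08915
Divide by the smallest (0.08915 mol O): C 1.000, H 2.001, O 1.000
→ CH2O

CH2O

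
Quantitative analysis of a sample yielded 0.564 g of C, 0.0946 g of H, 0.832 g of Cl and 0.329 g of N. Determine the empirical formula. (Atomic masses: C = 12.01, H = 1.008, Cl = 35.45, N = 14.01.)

n(C) = 0.564/12.01 = 0.04696, n(H) = 0.0946/1.008 = 0.09385, n(Cl) = 0.832/35.45 = 0.02347, n(N) = 0.329/14.01 = 0.02348
Ratios (÷ 0.02347): C 2.001, H 3.999, Cl 1.000, N 1.001
Ratio ≈ 2:4:1:1, so the empirical formula is C2H4ClN

C2H4ClN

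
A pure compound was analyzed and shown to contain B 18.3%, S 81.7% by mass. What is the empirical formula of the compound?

B2S3

Assume 100 g: 18.3 g B, 81.7 g S.
n(B) = 18.3/10.81 = 1.693, n(S) = 81.7/32.07 = 2.548
Ratios (÷ 1.693): B 1.000, S 1.505
Scaling by 2: B 2.00, S 3.01 → B2S3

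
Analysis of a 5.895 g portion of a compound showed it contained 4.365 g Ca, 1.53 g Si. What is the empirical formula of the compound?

Ca: 4.365 g ÷ 40.08 g/mol = 0.1089 mol
Si: 1.53 g ÷ 28.09 g/mol = 0.05447 mol
Divide by the smallest (0.05447 mol Si): Ca 1.999, Si 1.000
→ Ca2Si

Ca2Si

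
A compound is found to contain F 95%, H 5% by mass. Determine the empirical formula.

Assume 100 g: 95 g F, 5 g H.
F: 95 g ÷ 19.00 g/mol = 5 mol
H: 5 g ÷ 1.008 g/mol = 4.96 mol
Divide by the smallest (4.96 mol H): F 1.008, H 1.000
Ratio ≈ 1:1, so the empirical formula is FH

FH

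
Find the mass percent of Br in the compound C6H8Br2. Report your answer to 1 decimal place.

Molar mass = 6(12.01) + 8(1.008) + 2(79.90) = 239.924 g/mol
Mass of Br per mole = 2 × 79.90 = 159.800 g
% Br = 159.800 / 239.924 × 100 = 66.6%

66.6%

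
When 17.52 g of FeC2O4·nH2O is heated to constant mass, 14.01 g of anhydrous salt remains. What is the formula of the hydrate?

Mass of water lost = 17.52 − 14.01 = 3.51 g → 3.51 / 18.02 = 0.1948 mol H2O
Molar mass of FeC2O4 = 143.87 g/mol → mol FeC2O4 = 14.01 / 143.87 = 0.09738
n = 0.1948 / 0.09738 = 2.00 ≈ 2 → FeC2O4·2H2O

FeC2O4·2H2O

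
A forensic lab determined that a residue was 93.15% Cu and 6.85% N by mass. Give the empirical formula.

Cu3N

Assume 100 g: 93.15 g Cu, 6.85 g N.
Moles — Cu: 93.15 / 63.55 = 1.466 mol; N: 6.85 / 14.01 = 0.4889 mol
Smallest is N at 0.4889 mol; normalising gives Cu 2.998, N 1.000
Ratio ≈ 3:1, so the empirical formula is Cu3N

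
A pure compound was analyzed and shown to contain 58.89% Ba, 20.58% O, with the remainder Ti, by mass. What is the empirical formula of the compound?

BaO3Ti

Assume 100 g: 58.89 g Ba, 20.58 g O, 20.53 g Ti.
n(Ba) = 58.89/137.33 = 0.4288, n(O) = 20.58/16.00 = 1.286, n(Ti) = 20.53/47.87 = 0.4289
Divide by the smallest (0.4288 mol Ba): Ba 1.000, O 3.000, Ti 1.000
→ BaO3Ti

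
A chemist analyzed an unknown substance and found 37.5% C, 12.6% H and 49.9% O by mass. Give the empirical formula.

CH4O

Assume 100 g: 37.5 g C, 12.6 g H, 49.9 g O.
n(C) = 37.5/12.01 = 3.122, n(H) = 12.6/1.008 = 12.5, n(O) = 49.9/16.00 = 3.119
Ratios (÷ 3.119): C 1.001, H 4.008, O 1.000
Ratio ≈ 1:4:1, so the empirical formula is CH4O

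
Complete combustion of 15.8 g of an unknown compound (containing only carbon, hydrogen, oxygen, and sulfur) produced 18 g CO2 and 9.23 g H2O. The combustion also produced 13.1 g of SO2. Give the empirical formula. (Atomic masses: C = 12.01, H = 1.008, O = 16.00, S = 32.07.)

C2H5OS

mol C = 18 / 44.01 = 0.4090; mass C = 0.4090 × 12.01 = 4.912 g
mol H = 2 × (9.23 / 18.02) = 1.024; mass H = 1.024 × 1.008 = 1.033 g
mol S = 13.1 / 64.07 = 0.2045; mass S = 6.557 g
mass O = 15.8 − (12.50) = 3.298 g → mol O = 0.2061
Divide by the smallest (0.2045 mol S): C 2.000, H 5.010, O 1.008, S 1.000
Ratio ≈ 2:5:1:1, so the empirical formula is C2H5OS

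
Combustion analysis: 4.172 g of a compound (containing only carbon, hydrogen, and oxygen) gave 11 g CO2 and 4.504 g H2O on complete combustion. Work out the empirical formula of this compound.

mol C = 11 / 44.01 = 0.2499; mass C = 0.2499 × 12.01 = 3.002 g
mol H = 2 × (4.504 / 18.02) = 0.4999; mass H = 0.4999 × 1.008 = 0.5039 g
mass O = 4.172 − (3.506) = 0.6663 g → mol O = 0.04164
Ratios (÷ 0.04164): C 6.002, H 12.004, O 1.000
→ C6H12O

C6H12O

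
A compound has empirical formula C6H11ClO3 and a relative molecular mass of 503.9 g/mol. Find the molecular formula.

C18H33Cl3O9

Empirical-formula mass = 166.60 g/mol
n = 503.9 / 166.60 = 3.02 ≈ 3
Molecular formula = (C6H11ClO3)3 = C18H33Cl3O9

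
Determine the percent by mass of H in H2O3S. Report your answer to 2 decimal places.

2.46%

Molar mass = 2(1.008) + 3(16.00) + 1(32.07) = 82.086 g/mol
Mass of H per mole = 2 × 1.008 = 2.016 g
% H = 2.016 / 82.086 × 100 = 2.46%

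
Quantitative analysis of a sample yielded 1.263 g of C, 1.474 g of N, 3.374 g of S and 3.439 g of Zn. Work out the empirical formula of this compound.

C2N2S2Zn

Moles — C: 1.263 / 12.01 = 0.1052 mol; N: 1.474 / 14.01 = 0.1052 mol; S: 3.374 / 32.07 = 0.1052 mol; Zn: 3.439 / 65.38 = 0.0526 mol
Smallest is Zn at 0.0526 mol; normalising gives C 1.999, N 2.000, S 2.000, Zn 1.000
→ C2N2S2Zn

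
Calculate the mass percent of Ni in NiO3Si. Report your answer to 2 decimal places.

43.55%

Molar mass = 1(58.69) + 3(16.00) + 1(28.09) = 134.780 g/mol
Mass of Ni per mole = 1 × 58.69 = 58.690 g
% Ni = 58.690 / 134.780 × 100 = 43.55%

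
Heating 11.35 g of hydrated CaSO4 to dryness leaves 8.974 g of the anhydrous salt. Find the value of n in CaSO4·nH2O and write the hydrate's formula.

CaSO4·2H2O

Mass of water lost = 11.35 − 8.974 = 2.376 g → 2.376 / 18.02 = 0.1319 mol H2O
Molar mass of CaSO4 = 136.15 g/mol → mol CaSO4 = 8.974 / 136.15 = 0.06591
n = 0.1319 / 0.06591 = 2.00 ≈ 2 → CaSO4·2H2O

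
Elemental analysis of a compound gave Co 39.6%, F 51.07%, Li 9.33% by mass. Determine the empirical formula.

CoF4Li2

Assume 100 g: 39.6 g Co, 51.07 g F, 9.33 g Li.
Co: 39.6 g ÷ 58.93 g/mol = 0.672 mol
F: 51.07 g ÷ 19.00 g/mol = 2.688 mol
Li: 9.33 g ÷ 6.94 g/mol = 1.344 mol
Smallest is Co at 0.672 mol; normalising gives Co 1.000, F 4.000, Li 2.001
→ CoF4Li2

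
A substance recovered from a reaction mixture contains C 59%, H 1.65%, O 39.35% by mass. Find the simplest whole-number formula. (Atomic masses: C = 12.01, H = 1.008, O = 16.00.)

C6H2O3

Assume 100 g: 59 g C, 1.65 g H, 39.35 g O.
C: 59 g ÷ 12.01 g/mol = 4.913 mol
H: 1.65 g ÷ 1.008 g/mol = 1.637 mol
O: 39.35 g ÷ 16.00 g/mol = 2.459 mol
Smallest is H at 1.637 mol; normalising gives C 3.001, H 1.000, O 1.502
×2: C 6.00, H 2.00, O 3.00 → C6H2O3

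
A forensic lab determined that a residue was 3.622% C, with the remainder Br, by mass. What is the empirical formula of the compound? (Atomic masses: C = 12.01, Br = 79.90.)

Assume 100 g: 3.622 g C, 96.378 g Br.
n(C) = 3.622/12.01 = 0.3016, n(Br) = 96.378/79.90 = 1.206
Smallest is C at 0.3016 mol; normalising gives C 1.000, Br 4.000
≈ 1:4 → CBr4

CBr4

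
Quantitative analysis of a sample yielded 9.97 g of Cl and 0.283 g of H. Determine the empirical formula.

n(Cl) = 9.97/35.45 = 0.2812, n(H) = 0.283/1.008 = 0.2808
Smallest is H at 0.2808 mol; normalising gives Cl 1.002, H 1.000
Ratio ≈ 1:1, so the empirical formula is ClH

ClH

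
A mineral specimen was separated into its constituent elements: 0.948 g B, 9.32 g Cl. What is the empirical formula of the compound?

n(B) = 0.948/10.81 = 0.0877, n(Cl) = 9.32/35.45 = 0.2629
Smallest is B at 0.0877 mol; normalising gives B 1.000, Cl 2.998
Ratio ≈ 1:3, so the empirical formula is BCl3

BCl3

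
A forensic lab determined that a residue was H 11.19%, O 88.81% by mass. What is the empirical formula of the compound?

Assume 100 g: 11.19 g H, 88.81 g O.
n(H) = 11.19/1.008 = 11.1, n(O) = 88.81/16.00 = 5.551
Ratios (÷ 5.551): H 2.000, O 1.000
Ratio ≈ 2:1, so the empirical formula is H2O

H2O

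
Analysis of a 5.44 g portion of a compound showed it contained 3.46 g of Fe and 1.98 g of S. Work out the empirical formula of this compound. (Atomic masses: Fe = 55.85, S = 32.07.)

Moles — Fe: 3.46 / 55.85 = 0.06195 mol; S: 1.98 / 32.07 = 0.06174 mol
Smallest is S at 0.06174 mol; normalising gives Fe 1.003, S 1.000
≈ 1:1 → FeS

FeS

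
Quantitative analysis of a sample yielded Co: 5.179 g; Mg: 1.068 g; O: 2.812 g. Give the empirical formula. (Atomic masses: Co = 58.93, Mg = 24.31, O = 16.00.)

Moles — Co: 5.179 / 58.93 = 0.08788 mol; Mg: 1.068 / 24.31 = 0.04393 mol; O: 2.812 / 16.00 = 0.1757 mol
Ratios (÷ 0.04393): Co 2.000, Mg 1.000, O 4.000
Ratio ≈ 2:1:4, so the empirical formula is Co2MgO4

Co2MgO4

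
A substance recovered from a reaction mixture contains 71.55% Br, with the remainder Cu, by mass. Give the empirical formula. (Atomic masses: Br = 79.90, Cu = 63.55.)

Br2Cu

Assume 100 g: 71.55 g Br, 28.45 g Cu.
n(Br) = 71.55/79.90 = 0.8955, n(Cu) = 28.45/63.55 = 0.4477
Smallest is Cu at 0.4477 mol; normalising gives Br 2.000, Cu 1.000
≈ 2:1 → Br2Cu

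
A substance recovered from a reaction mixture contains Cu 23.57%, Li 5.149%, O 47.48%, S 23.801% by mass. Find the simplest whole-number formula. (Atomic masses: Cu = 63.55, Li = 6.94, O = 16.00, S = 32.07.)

CuLi2O8S2

Assume 100 g: 23.57 g Cu, 5.149 g Li, 47.48 g O, 23.801 g S.
Cu: 23.57 g ÷ 63.55 g/mol = 0.3709 mol
Li: 5.149 g ÷ 6.94 g/mol = 0.7419 mol
O: 47.48 g ÷ 16.00 g/mol = 2.967 mol
S: 23.801 g ÷ 32.07 g/mol = 0.7422 mol
Smallest is Cu at 0.3709 mol; normalising gives Cu 1.000, Li 2.000, O 8.001, S 2.001
≈ 1:2:8:2 → CuLi2O8S2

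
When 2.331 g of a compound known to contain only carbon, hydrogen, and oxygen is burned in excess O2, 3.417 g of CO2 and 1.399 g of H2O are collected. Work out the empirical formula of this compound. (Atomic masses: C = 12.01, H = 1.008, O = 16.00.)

mol C = 3.417 / 44.01 = 0.07764; mass C = 0.07764 × 12.01 = 0.9325 g
mol H = 2 × (1.399 / 18.02) = 0.1553; mass H = 0.1553 × 1.008 = 0.1565 g
mass O = 2.331 − (1.089) = 1.242 g → mol O = 0.07763
Smallest is O at 0.07763 mol; normalising gives C 1.000, H 2.000, O 1.000
Ratio ≈ 1:2:1, so the empirical formula is CH2O

CH2O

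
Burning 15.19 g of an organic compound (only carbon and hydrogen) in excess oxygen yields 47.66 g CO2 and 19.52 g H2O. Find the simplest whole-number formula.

mol C = 47.66 / 44.01 = 1.083; mass C = 1.083 × 12.01 = 13.01 g
mol H = 2 × (19.52 / 18.02) = 2.166; mass H = 2.166 × 1.008 = 2.184 g
Divide by the smallest (1.083 mol C): C 1.000, H 2.001
Ratio ≈ 1:2, so the empirical formula is CH2

CH2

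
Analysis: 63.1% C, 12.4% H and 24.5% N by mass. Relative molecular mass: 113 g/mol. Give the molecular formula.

C6H14N2

Assume 100 g: 63.1 g C, 12.4 g H, 24.5 g N.
n(C) = 63.1/12.01 = 5.254, n(H) = 12.4/1.008 = 12.3, n(N) = 24.5/14.01 = 1.749
Divide by the smallest (1.749 mol N): C 3.004, H 7.034, N 1.000
→ C3H7N
Empirical-formula mass = 57.10 g/mol
n = 113 / 57.10 = 1.98 ≈ 2
Molecular formula = (C3H7N)×2 = C6H14N2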